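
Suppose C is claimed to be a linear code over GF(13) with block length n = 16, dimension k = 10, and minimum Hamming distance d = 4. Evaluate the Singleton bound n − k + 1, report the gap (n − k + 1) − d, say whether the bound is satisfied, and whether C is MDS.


Singleton RHS = n − k + 1 = 7, slack = 3, bound satisfied, not MDS.

Singleton bound: d ≤ n − k + 1.
Here n = 16, k = 10, so n − k + 1 = 7.
Given d = 4, check d ≤ 7: YES.
Slack = (n − k + 1) − d = 3.
The code is NOT MDS (slack = 3 > 0).
Description: the claimed parameters are [16, 10, 4]_13; such a code would be non-MDS.


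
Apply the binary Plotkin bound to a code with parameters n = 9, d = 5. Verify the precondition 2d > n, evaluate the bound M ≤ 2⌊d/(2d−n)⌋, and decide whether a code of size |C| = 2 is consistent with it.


Plotkin bound M ≤ 10; given |C| = 2 ≤ bound (satisfied).

Check applicability: 2d = 10, n = 9.
2d − n = 1 > 0, so Plotkin applies.
Compute d/(2d−n) = 5/1 ≈ 5.0000.
⌊d/(2d−n)⌋ = 5.
Plotkin bound: M ≤ 2·5 = 10.
Given |C| = 2, check: satisfied.
This |C| is below the Plotkin bound.


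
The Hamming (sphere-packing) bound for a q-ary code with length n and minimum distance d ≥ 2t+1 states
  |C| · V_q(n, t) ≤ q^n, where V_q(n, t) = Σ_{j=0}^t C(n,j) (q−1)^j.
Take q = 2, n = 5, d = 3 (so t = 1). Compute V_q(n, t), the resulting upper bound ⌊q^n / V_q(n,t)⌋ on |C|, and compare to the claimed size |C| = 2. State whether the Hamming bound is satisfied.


V_q(n, t) = 6, q^n = 32, Hamming bound = 5, |C| = 2 ≤ bound (satisfied).

Step 1: Compute V_q(n, t) = Σ_{j=0}^1 C(n, j) (q−1)^j.
  j = 0: C(5,0)·(1)^0 = 1·1 = 1.
  j = 1: C(5,1)·(1)^1 = 5·1 = 5.
  V_q(n, t) = 1 + 5 = 6.
Step 2: q^n = 2^5 = 32.
Step 3: Hamming bound ⌊q^n / V_q(n,t)⌋ = ⌊32/6⌋ = 5.
Step 4: Compare |C| = 2 to 5: satisfied.
The claimed |C| lies below the Hamming bound.


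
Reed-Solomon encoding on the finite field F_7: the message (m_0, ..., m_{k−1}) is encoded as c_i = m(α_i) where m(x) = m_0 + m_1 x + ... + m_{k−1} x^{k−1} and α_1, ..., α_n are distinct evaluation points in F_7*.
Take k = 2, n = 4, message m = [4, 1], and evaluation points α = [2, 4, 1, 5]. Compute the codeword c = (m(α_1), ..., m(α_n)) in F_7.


c = [6, 1, 5, 2]

Message polynomial: m(x) = 4 + 1·x (mod 7).
For each evaluation point α_i, compute m(α_i) mod 7:
  α_1 = 2: Horner steps 1 → 6, so m(2) = 6.
  α_2 = 4: Horner steps 1 → 1, so m(4) = 1.
  α_3 = 1: Horner steps 1 → 5, so m(1) = 5.
  α_4 = 5: Horner steps 1 → 2, so m(5) = 2.
Codeword c = [6, 1, 5, 2] ∈ F_7^4.


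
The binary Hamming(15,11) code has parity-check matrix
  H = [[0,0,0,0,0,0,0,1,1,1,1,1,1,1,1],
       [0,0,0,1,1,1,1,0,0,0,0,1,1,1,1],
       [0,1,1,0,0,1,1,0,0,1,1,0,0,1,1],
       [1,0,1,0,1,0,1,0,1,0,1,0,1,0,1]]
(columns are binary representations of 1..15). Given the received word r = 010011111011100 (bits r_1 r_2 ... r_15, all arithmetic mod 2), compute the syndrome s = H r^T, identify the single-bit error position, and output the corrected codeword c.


s = (1, 1, 0, 1)^T, error position = 13, corrected codeword c = 010011111011000

Compute s = H r^T mod 2 one row at a time:
  s_1 = 1 + 1 + 0 + 1 + 1 + 1 + 0 + 0 = 5 ≡ 1 (mod 2).
  s_2 = 0 + 1 + 1 + 1 + 1 + 1 + 0 + 0 = 5 ≡ 1 (mod 2).
  s_3 = 1 + 0 + 1 + 1 + 0 + 1 + 0 + 0 = 4 ≡ 0 (mod 2).
  s_4 = 0 + 0 + 1 + 1 + 1 + 1 + 1 + 0 = 5 ≡ 1 (mod 2).
s = (1, 1, 0, 1)^T — this equals column 13 of H (binary 1101), so error is at position 13.
Correct: flip bit 13 of r = 010011111011100 to get c = 010011111011000.


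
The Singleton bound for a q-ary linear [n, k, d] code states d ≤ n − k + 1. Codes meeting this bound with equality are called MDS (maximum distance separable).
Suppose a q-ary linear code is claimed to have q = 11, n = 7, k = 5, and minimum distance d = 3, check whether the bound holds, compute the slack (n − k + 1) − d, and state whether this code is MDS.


Singleton RHS = n − k + 1 = 3, slack = 0, bound satisfied, MDS.

Singleton bound: d ≤ n − k + 1.
Here n = 7, k = 5, so n − k + 1 = 3.
Given d = 3, check d ≤ 3: YES.
Slack = (n − k + 1) − d = 0.
The code is MDS (slack = 0).
Description: the claimed parameters are [7, 5, 3]_11; such a code would be MDS (meets Singleton bound).


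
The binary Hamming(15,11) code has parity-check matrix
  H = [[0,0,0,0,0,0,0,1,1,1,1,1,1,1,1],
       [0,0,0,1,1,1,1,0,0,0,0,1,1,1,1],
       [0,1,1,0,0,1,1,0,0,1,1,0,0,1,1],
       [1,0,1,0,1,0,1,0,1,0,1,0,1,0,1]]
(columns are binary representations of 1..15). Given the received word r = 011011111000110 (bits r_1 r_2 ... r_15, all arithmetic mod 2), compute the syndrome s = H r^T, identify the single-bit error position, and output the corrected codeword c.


s = (0, 1, 1, 1)^T, error position = 7, corrected codeword c = 011011011000110

Compute s = H r^T mod 2 one row at a time:
  s_1 = 1 + 1 + 0 + 0 + 0 + 1 + 1 + 0 = 4 ≡ 0 (mod 2).
  s_2 = 0 + 1 + 1 + 1 + 0 + 1 + 1 + 0 = 5 ≡ 1 (mod 2).
  s_3 = 1 + 1 + 1 + 1 + 0 + 0 + 1 + 0 = 5 ≡ 1 (mod 2).
  s_4 = 0 + 1 + 1 + 1 + 1 + 0 + 1 + 0 = 5 ≡ 1 (mod 2).
s = (0, 1, 1, 1)^T — this equals column 7 of H (binary 0111), so error is at position 7.
Correct: flip bit 7 of r = 011011111000110 to get c = 011011011000110.


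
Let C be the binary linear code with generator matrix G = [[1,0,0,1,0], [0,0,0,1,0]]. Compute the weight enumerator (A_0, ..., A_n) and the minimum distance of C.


Weight distribution: A_0 = 1, A_1 = 2, A_2 = 1. Minimum distance d = 1.

Enumerate all 2^2 = 4 messages m ∈ F_2^2.
For each, compute codeword c = mG in F_2^5, then tally its weight.
  m = 00 → c = 00000, weight = 0.
  m = 10 → c = 10010, weight = 2.
  m = 01 → c = 00010, weight = 1.
  m = 11 → c = 10000, weight = 1.
Tally weights:
  weight 0: 1 codewords.
  weight 1: 2 codewords.
  weight 2: 1 codewords.
Minimum distance d = smallest w > 0 with A_w > 0 = 1.
Sanity: Σ A_w = 4 = 2^2 = 4 ✓.


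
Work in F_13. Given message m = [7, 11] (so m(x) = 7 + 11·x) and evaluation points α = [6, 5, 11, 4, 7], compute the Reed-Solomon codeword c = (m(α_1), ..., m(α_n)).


c = [8, 10, 11, 12, 6]

Message polynomial: m(x) = 7 + 11·x (mod 13).
For each evaluation point α_i, compute m(α_i) mod 13:
  α_1 = 6: Horner steps 11 → 8, so m(6) = 8.
  α_2 = 5: Horner steps 11 → 10, so m(5) = 10.
  α_3 = 11: Horner steps 11 → 11, so m(11) = 11.
  α_4 = 4: Horner steps 11 → 12, so m(4) = 12.
  α_5 = 7: Horner steps 11 → 6, so m(7) = 6.
Codeword c = [8, 10, 11, 12, 6] ∈ F_13^5.


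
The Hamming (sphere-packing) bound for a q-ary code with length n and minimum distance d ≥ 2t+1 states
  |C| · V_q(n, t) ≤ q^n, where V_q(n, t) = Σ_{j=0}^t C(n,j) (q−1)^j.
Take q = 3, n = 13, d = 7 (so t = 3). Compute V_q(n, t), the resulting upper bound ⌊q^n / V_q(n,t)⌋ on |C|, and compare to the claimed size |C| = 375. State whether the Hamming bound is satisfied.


V_q(n, t) = 2627, q^n = 1594323, Hamming bound = 606, |C| = 375 ≤ bound (satisfied).

Step 1: Compute V_q(n, t) = Σ_{j=0}^3 C(n, j) (q−1)^j.
  j = 0: C(13,0)·(2)^0 = 1·1 = 1.
  j = 1: C(13,1)·(2)^1 = 13·2 = 26.
  j = 2: C(13,2)·(2)^2 = 78·4 = 312.
  j = 3: C(13,3)·(2)^3 = 286·8 = 2288.
  V_q(n, t) = 1 + 26 + 312 + 2288 = 2627.
Step 2: q^n = 3^13 = 1594323.
Step 3: Hamming bound ⌊q^n / V_q(n,t)⌋ = ⌊1594323/2627⌋ = 606.
Step 4: Compare |C| = 375 to 606: satisfied.
The claimed |C| lies below the Hamming bound.


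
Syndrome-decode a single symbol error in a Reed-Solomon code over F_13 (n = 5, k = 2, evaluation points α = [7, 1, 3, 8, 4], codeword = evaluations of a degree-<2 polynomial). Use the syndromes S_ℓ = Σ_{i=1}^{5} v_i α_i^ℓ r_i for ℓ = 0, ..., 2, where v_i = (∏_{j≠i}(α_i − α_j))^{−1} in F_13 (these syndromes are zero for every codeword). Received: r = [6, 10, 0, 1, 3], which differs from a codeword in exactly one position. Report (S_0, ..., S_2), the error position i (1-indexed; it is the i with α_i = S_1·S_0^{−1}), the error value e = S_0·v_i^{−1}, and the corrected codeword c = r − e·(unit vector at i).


S = (6, 11, 5), error at position 5, error magnitude e = 8, c = [6, 10, 0, 1, 8].

Step 1: column multipliers v_i = (∏_{j≠i}(α_i − α_j))^{−1} mod 13.
  i = 1 (α = 7): (7−1)(7−3)(7−8)(7−4) = 6·4·(−1)·3 = −72 ≡ 6, so v_1 = 6^{−1} = 11 (mod 13).
  i = 2 (α = 1): (1−7)(1−3)(1−8)(1−4) = (−6)·(−2)·(−7)·(−3) = 252 ≡ 5, so v_2 = 5^{−1} = 8 (mod 13).
  i = 3 (α = 3): (3−7)(3−1)(3−8)(3−4) = (−4)·2·(−5)·(−1) = −40 ≡ 12, so v_3 = 12^{−1} = 12 (mod 13).
  i = 4 (α = 8): (8−7)(8−1)(8−3)(8−4) = 1·7·5·4 = 140 ≡ 10, so v_4 = 10^{−1} = 4 (mod 13).
  i = 5 (α = 4): (4−7)(4−1)(4−3)(4−8) = (−3)·3·1·(−4) = 36 ≡ 10, so v_5 = 10^{−1} = 4 (mod 13).
  v = [11, 8, 12, 4, 4].
Step 2: syndromes of r = [6, 10, 0, 1, 3] (all sums mod 13).
  S_0 = Σ v_i r_i = 11·6 + 8·10 + 12·0 + 4·1 + 4·3 = 162 ≡ 6.
  S_1 = Σ v_i α_i r_i = 11·7·6 + 8·1·10 + 12·3·0 + 4·8·1 + 4·4·3 = 622 ≡ 11.
  α_i^2 mod 13 = [10, 1, 9, 12, 3].
  S_2 = Σ v_i α_i^2 r_i = 11·10·6 + 8·1·10 + 12·9·0 + 4·12·1 + 4·3·3 = 824 ≡ 5.
  S = (6, 11, 5) ≠ 0, so r is not a codeword (an error is present).
Step 3: locate the error. For a single error e at position i, S_ℓ = v_i·e·α_i^ℓ, so α_err = S_1/S_0.
  S_0^{−1} = 6^{−1} = 11 (mod 13), so α_err = 11·11 = 121 ≡ 4 = α_5. Error position i = 5.
  Consistency check: S_2/S_1 = 5·6 = 30 ≡ 4 = α_err ✓ (single-error assumption holds).
Step 4: error magnitude e = S_0/v_5 = S_0·∏_{j≠5}(α_5 − α_j) = 6·10 = 60 ≡ 8 (mod 13).
Step 5: correct position 5: c_5 = r_5 − e = 3 − 8 ≡ 8 (mod 13). Hence c = [6, 10, 0, 1, 8].
  Check: interpolating c through the α_i gives m(x) = 2 + 8·x (degree < 2) with m(α_i) = c_i for every i, so c is indeed a codeword.


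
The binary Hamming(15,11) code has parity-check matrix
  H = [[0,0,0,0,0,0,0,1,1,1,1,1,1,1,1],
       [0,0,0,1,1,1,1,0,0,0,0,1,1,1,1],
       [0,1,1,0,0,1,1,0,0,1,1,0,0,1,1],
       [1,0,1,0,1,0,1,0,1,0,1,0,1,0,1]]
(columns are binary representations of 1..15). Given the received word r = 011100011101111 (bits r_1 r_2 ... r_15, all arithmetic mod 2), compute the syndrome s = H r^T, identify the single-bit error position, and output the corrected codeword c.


s = (1, 1, 1, 0)^T, error position = 14, corrected codeword c = 011100011101101

Compute s = H r^T mod 2 one row at a time:
  s_1 = 1 + 1 + 1 + 0 + 1 + 1 + 1 + 1 = 7 ≡ 1 (mod 2).
  s_2 = 1 + 0 + 0 + 0 + 1 + 1 + 1 + 1 = 5 ≡ 1 (mod 2).
  s_3 = 1 + 1 + 0 + 0 + 1 + 0 + 1 + 1 = 5 ≡ 1 (mod 2).
  s_4 = 0 + 1 + 0 + 0 + 1 + 0 + 1 + 1 = 4 ≡ 0 (mod 2).
s = (1, 1, 1, 0)^T — this equals column 14 of H (binary 1110), so error is at position 14.
Correct: flip bit 14 of r = 011100011101111 to get c = 011100011101101.


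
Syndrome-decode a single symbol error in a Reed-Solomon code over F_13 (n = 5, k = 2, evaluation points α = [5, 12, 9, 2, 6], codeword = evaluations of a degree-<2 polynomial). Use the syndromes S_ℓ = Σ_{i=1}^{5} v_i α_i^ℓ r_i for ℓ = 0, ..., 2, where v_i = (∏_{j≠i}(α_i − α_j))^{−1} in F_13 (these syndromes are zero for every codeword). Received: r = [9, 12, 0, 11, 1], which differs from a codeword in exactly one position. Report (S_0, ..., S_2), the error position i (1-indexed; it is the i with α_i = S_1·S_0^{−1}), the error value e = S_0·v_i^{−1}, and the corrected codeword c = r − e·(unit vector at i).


S = (11, 3, 2), error at position 1, error magnitude e = 12, c = [10, 12, 0, 11, 1].

Step 1: column multipliers v_i = (∏_{j≠i}(α_i − α_j))^{−1} mod 13.
  i = 1 (α = 5): (5−12)(5−9)(5−2)(5−6) = (−7)·(−4)·3·(−1) = −84 ≡ 7, so v_1 = 7^{−1} = 2 (mod 13).
  i = 2 (α = 12): (12−5)(12−9)(12−2)(12−6) = 7·3·10·6 = 1260 ≡ 12, so v_2 = 12^{−1} = 12 (mod 13).
  i = 3 (α = 9): (9−5)(9−12)(9−2)(9−6) = 4·(−3)·7·3 = −252 ≡ 8, so v_3 = 8^{−1} = 5 (mod 13).
  i = 4 (α = 2): (2−5)(2−12)(2−9)(2−6) = (−3)·(−10)·(−7)·(−4) = 840 ≡ 8, so v_4 = 8^{−1} = 5 (mod 13).
  i = 5 (α = 6): (6−5)(6−12)(6−9)(6−2) = 1·(−6)·(−3)·4 = 72 ≡ 7, so v_5 = 7^{−1} = 2 (mod 13).
  v = [2, 12, 5, 5, 2].
Step 2: syndromes of r = [9, 12, 0, 11, 1] (all sums mod 13).
  S_0 = Σ v_i r_i = 2·9 + 12·12 + 5·0 + 5·11 + 2·1 = 219 ≡ 11.
  S_1 = Σ v_i α_i r_i = 2·5·9 + 12·12·12 + 5·9·0 + 5·2·11 + 2·6·1 = 1940 ≡ 3.
  α_i^2 mod 13 = [12, 1, 3, 4, 10].
  S_2 = Σ v_i α_i^2 r_i = 2·12·9 + 12·1·12 + 5·3·0 + 5·4·11 + 2·10·1 = 600 ≡ 2.
  S = (11, 3, 2) ≠ 0, so r is not a codeword (an error is present).
Step 3: locate the error. For a single error e at position i, S_ℓ = v_i·e·α_i^ℓ, so α_err = S_1/S_0.
  S_0^{−1} = 11^{−1} = 6 (mod 13), so α_err = 3·6 = 18 ≡ 5 = α_1. Error position i = 1.
  Consistency check: S_2/S_1 = 2·9 = 18 ≡ 5 = α_err ✓ (single-error assumption holds).
Step 4: error magnitude e = S_0/v_1 = S_0·∏_{j≠1}(α_1 − α_j) = 11·7 = 77 ≡ 12 (mod 13).
Step 5: correct position 1: c_1 = r_1 − e = 9 − 12 ≡ 10 (mod 13). Hence c = [10, 12, 0, 11, 1].
  Check: interpolating c through the α_i gives m(x) = 3 + 4·x (degree < 2) with m(α_i) = c_i for every i, so c is indeed a codeword.


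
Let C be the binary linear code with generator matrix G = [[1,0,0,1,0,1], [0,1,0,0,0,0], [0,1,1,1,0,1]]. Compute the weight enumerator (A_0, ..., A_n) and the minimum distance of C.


Weight distribution: A_0 = 1, A_1 = 1, A_2 = 1, A_3 = 3, A_4 = 2. Minimum distance d = 1.

Enumerate all 2^3 = 8 messages m ∈ F_2^3.
For each, compute codeword c = mG in F_2^6, then tally its weight.
  m = 000 → c = 000000, weight = 0.
  m = 100 → c = 100101, weight = 3.
  m = 010 → c = 010000, weight = 1.
  m = 110 → c = 110101, weight = 4.
  m = 001 → c = 011101, weight = 4.
  m = 101 → c = 111000, weight = 3.
  m = 011 → c = 001101, weight = 3.
  m = 111 → c = 101000, weight = 2.
Tally weights:
  weight 0: 1 codewords.
  weight 1: 1 codewords.
  weight 2: 1 codewords.
  weight 3: 3 codewords.
  weight 4: 2 codewords.
Minimum distance d = smallest w > 0 with A_w > 0 = 1.
Sanity: Σ A_w = 8 = 2^3 = 8 ✓.


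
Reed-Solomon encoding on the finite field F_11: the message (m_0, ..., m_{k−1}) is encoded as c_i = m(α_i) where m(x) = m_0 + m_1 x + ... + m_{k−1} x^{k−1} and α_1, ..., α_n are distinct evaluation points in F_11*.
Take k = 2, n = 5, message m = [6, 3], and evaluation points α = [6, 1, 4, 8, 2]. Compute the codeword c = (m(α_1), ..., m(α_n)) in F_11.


c = [2, 9, 7, 8, 1]

Message polynomial: m(x) = 6 + 3·x (mod 11).
For each evaluation point α_i, compute m(α_i) mod 11:
  α_1 = 6: Horner steps 3 → 2, so m(6) = 2.
  α_2 = 1: Horner steps 3 → 9, so m(1) = 9.
  α_3 = 4: Horner steps 3 → 7, so m(4) = 7.
  α_4 = 8: Horner steps 3 → 8, so m(8) = 8.
  α_5 = 2: Horner steps 3 → 1, so m(2) = 1.
Codeword c = [2, 9, 7, 8, 1] ∈ F_11^5.


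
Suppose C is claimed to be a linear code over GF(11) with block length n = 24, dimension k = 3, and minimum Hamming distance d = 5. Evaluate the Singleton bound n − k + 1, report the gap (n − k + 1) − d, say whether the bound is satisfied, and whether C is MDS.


Singleton RHS = n − k + 1 = 22, slack = 17, bound satisfied, not MDS.

Singleton bound: d ≤ n − k + 1.
Here n = 24, k = 3, so n − k + 1 = 22.
Given d = 5, check d ≤ 22: YES.
Slack = (n − k + 1) − d = 17.
The code is NOT MDS (slack = 17 > 0).
Description: the claimed parameters are [24, 3, 5]_11; such a code would be non-MDS.


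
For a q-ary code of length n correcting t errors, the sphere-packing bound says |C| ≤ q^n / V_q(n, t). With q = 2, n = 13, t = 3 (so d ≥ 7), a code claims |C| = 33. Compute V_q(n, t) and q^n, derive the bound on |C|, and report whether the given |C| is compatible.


V_q(n, t) = 378, q^n = 8192, Hamming bound = 21, |C| = 33 > bound (violated).

Step 1: Compute V_q(n, t) = Σ_{j=0}^3 C(n, j) (q−1)^j.
  j = 0: C(13,0)·(1)^0 = 1·1 = 1.
  j = 1: C(13,1)·(1)^1 = 13·1 = 13.
  j = 2: C(13,2)·(1)^2 = 78·1 = 78.
  j = 3: C(13,3)·(1)^3 = 286·1 = 286.
  V_q(n, t) = 1 + 13 + 78 + 286 = 378.
Step 2: q^n = 2^13 = 8192.
Step 3: Hamming bound ⌊q^n / V_q(n,t)⌋ = ⌊8192/378⌋ = 21.
Step 4: Compare |C| = 33 to 21: violated.
The claimed |C| lies above the Hamming bound, so no 2-ary code of length 13 with d ≥ 7 can have 33 codewords.


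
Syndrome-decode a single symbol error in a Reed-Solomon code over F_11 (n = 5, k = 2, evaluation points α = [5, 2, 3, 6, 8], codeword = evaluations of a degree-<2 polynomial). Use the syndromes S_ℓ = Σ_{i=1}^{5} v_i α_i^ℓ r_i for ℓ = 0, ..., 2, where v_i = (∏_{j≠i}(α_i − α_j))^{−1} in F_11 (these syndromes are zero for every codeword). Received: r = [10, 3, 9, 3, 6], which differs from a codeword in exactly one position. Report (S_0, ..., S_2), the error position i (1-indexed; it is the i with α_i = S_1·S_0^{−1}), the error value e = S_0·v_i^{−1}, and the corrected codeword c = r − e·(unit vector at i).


S = (1, 6, 3), error at position 4, error magnitude e = 9, c = [10, 3, 9, 5, 6].

Step 1: column multipliers v_i = (∏_{j≠i}(α_i − α_j))^{−1} mod 11.
  i = 1 (α = 5): (5−2)(5−3)(5−6)(5−8) = 3·2·(−1)·(−3) = 18 ≡ 7, so v_1 = 7^{−1} = 8 (mod 11).
  i = 2 (α = 2): (2−5)(2−3)(2−6)(2−8) = (−3)·(−1)·(−4)·(−6) = 72 ≡ 6, so v_2 = 6^{−1} = 2 (mod 11).
  i = 3 (α = 3): (3−5)(3−2)(3−6)(3−8) = (−2)·1·(−3)·(−5) = −30 ≡ 3, so v_3 = 3^{−1} = 4 (mod 11).
  i = 4 (α = 6): (6−5)(6−2)(6−3)(6−8) = 1·4·3·(−2) = −24 ≡ 9, so v_4 = 9^{−1} = 5 (mod 11).
  i = 5 (α = 8): (8−5)(8−2)(8−3)(8−6) = 3·6·5·2 = 180 ≡ 4, so v_5 = 4^{−1} = 3 (mod 11).
  v = [8, 2, 4, 5, 3].
Step 2: syndromes of r = [10, 3, 9, 3, 6] (all sums mod 11).
  S_0 = Σ v_i r_i = 8·10 + 2·3 + 4·9 + 5·3 + 3·6 = 155 ≡ 1.
  S_1 = Σ v_i α_i r_i = 8·5·10 + 2·2·3 + 4·3·9 + 5·6·3 + 3·8·6 = 754 ≡ 6.
  α_i^2 mod 11 = [3, 4, 9, 3, 9].
  S_2 = Σ v_i α_i^2 r_i = 8·3·10 + 2·4·3 + 4·9·9 + 5·3·3 + 3·9·6 = 795 ≡ 3.
  S = (1, 6, 3) ≠ 0, so r is not a codeword (an error is present).
Step 3: locate the error. For a single error e at position i, S_ℓ = v_i·e·α_i^ℓ, so α_err = S_1/S_0.
  S_0^{−1} = 1^{−1} = 1 (mod 11), so α_err = 6·1 = 6 ≡ 6 = α_4. Error position i = 4.
  Consistency check: S_2/S_1 = 3·2 = 6 ≡ 6 = α_err ✓ (single-error assumption holds).
Step 4: error magnitude e = S_0/v_4 = S_0·∏_{j≠4}(α_4 − α_j) = 1·9 = 9 ≡ 9 (mod 11).
Step 5: correct position 4: c_4 = r_4 − e = 3 − 9 ≡ 5 (mod 11). Hence c = [10, 3, 9, 5, 6].
  Check: interpolating c through the α_i gives m(x) = 2 + 6·x (degree < 2) with m(α_i) = c_i for every i, so c is indeed a codeword.


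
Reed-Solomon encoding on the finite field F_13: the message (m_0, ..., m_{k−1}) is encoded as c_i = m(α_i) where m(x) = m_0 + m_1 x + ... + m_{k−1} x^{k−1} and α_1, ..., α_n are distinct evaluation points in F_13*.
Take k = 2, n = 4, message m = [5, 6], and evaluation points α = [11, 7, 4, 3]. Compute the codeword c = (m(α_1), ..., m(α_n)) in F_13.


c = [6, 8, 3, 10]

Message polynomial: m(x) = 5 + 6·x (mod 13).
For each evaluation point α_i, compute m(α_i) mod 13:
  α_1 = 11: Horner steps 6 → 6, so m(11) = 6.
  α_2 = 7: Horner steps 6 → 8, so m(7) = 8.
  α_3 = 4: Horner steps 6 → 3, so m(4) = 3.
  α_4 = 3: Horner steps 6 → 10, so m(3) = 10.
Codeword c = [6, 8, 3, 10] ∈ F_13^4.


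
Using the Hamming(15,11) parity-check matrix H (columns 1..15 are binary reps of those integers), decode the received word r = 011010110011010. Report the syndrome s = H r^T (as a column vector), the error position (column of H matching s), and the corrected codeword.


s = (0, 0, 1, 0)^T, error position = 2, corrected codeword c = 001010110011010

Compute s = H r^T mod 2 one row at a time:
  s_1 = 1 + 0 + 0 + 1 + 1 + 0 + 1 + 0 = 4 ≡ 0 (mod 2).
  s_2 = 0 + 1 + 0 + 1 + 1 + 0 + 1 + 0 = 4 ≡ 0 (mod 2).
  s_3 = 1 + 1 + 0 + 1 + 0 + 1 + 1 + 0 = 5 ≡ 1 (mod 2).
  s_4 = 0 + 1 + 1 + 1 + 0 + 1 + 0 + 0 = 4 ≡ 0 (mod 2).
s = (0, 0, 1, 0)^T — this equals column 2 of H (binary 0010), so error is at position 2.
Correct: flip bit 2 of r = 011010110011010 to get c = 001010110011010.


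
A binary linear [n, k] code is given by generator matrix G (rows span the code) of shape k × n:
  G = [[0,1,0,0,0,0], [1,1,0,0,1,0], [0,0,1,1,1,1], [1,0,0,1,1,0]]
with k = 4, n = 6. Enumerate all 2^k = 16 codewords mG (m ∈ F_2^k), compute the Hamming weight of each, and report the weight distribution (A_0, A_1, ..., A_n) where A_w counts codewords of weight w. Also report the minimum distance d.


Weight distribution: A_0 = 1, A_1 = 2, A_2 = 2, A_3 = 4, A_4 = 5, A_5 = 2. Minimum distance d = 1.

Enumerate all 2^4 = 16 messages m ∈ F_2^4.
For each, compute codeword c = mG in F_2^6, then tally its weight.
  m = 0000 → c = 000000, weight = 0.
  m = 1000 → c = 010000, weight = 1.
  m = 0100 → c = 110010, weight = 3.
  m = 1100 → c = 100010, weight = 2.
  m = 0010 → c = 001111, weight = 4.
  m = 1010 → c = 011111, weight = 5.
  m = 0110 → c = 111101, weight = 5.
  m = 1110 → c = 101101, weight = 4.
  m = 0001 → c = 100110, weight = 3.
  m = 1001 → c = 110110, weight = 4.
  m = 0101 → c = 010100, weight = 2.
  m = 1101 → c = 000100, weight = 1.
  m = 0011 → c = 101001, weight = 3.
  m = 1011 → c = 111001, weight = 4.
  m = 0111 → c = 011011, weight = 4.
  m = 1111 → c = 001011, weight = 3.
Tally weights:
  weight 0: 1 codewords.
  weight 1: 2 codewords.
  weight 2: 2 codewords.
  weight 3: 4 codewords.
  weight 4: 5 codewords.
  weight 5: 2 codewords.
Minimum distance d = smallest w > 0 with A_w > 0 = 1.
Sanity: Σ A_w = 16 = 2^4 = 16 ✓.


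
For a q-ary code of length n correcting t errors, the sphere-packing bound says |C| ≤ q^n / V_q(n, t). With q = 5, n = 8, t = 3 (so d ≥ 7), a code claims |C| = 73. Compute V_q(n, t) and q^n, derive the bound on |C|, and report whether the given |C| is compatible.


V_q(n, t) = 4065, q^n = 390625, Hamming bound = 96, |C| = 73 ≤ bound (satisfied).

Step 1: Compute V_q(n, t) = Σ_{j=0}^3 C(n, j) (q−1)^j.
  j = 0: C(8,0)·(4)^0 = 1·1 = 1.
  j = 1: C(8,1)·(4)^1 = 8·4 = 32.
  j = 2: C(8,2)·(4)^2 = 28·16 = 448.
  j = 3: C(8,3)·(4)^3 = 56·64 = 3584.
  V_q(n, t) = 1 + 32 + 448 + 3584 = 4065.
Step 2: q^n = 5^8 = 390625.
Step 3: Hamming bound ⌊q^n / V_q(n,t)⌋ = ⌊390625/4065⌋ = 96.
Step 4: Compare |C| = 73 to 96: satisfied.
The claimed |C| lies below the Hamming bound.


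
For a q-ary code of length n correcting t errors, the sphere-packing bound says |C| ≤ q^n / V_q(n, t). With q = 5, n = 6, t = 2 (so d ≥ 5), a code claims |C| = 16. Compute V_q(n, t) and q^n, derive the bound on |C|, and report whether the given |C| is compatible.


V_q(n, t) = 265, q^n = 15625, Hamming bound = 58, |C| = 16 ≤ bound (satisfied).

Step 1: Compute V_q(n, t) = Σ_{j=0}^2 C(n, j) (q−1)^j.
  j = 0: C(6,0)·(4)^0 = 1·1 = 1.
  j = 1: C(6,1)·(4)^1 = 6·4 = 24.
  j = 2: C(6,2)·(4)^2 = 15·16 = 240.
  V_q(n, t) = 1 + 24 + 240 = 265.
Step 2: q^n = 5^6 = 15625.
Step 3: Hamming bound ⌊q^n / V_q(n,t)⌋ = ⌊15625/265⌋ = 58.
Step 4: Compare |C| = 16 to 58: satisfied.
The claimed |C| lies below the Hamming bound.


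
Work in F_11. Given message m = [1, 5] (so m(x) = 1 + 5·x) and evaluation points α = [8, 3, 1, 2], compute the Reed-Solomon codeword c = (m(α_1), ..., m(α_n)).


c = [8, 5, 6, 0]

Message polynomial: m(x) = 1 + 5·x (mod 11).
For each evaluation point α_i, compute m(α_i) mod 11:
  α_1 = 8: Horner steps 5 → 8, so m(8) = 8.
  α_2 = 3: Horner steps 5 → 5, so m(3) = 5.
  α_3 = 1: Horner steps 5 → 6, so m(1) = 6.
  α_4 = 2: Horner steps 5 → 0, so m(2) = 0.
Codeword c = [8, 5, 6, 0] ∈ F_11^4.


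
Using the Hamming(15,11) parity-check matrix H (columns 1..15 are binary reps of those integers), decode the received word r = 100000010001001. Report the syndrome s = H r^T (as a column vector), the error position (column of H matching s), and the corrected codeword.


s = (1, 0, 1, 0)^T, error position = 10, corrected codeword c = 100000010101001

Compute s = H r^T mod 2 one row at a time:
  s_1 = 1 + 0 + 0 + 0 + 1 + 0 + 0 + 1 = 3 ≡ 1 (mod 2).
  s_2 = 0 + 0 + 0 + 0 + 1 + 0 + 0 + 1 = 2 ≡ 0 (mod 2).
  s_3 = 0 + 0 + 0 + 0 + 0 + 0 + 0 + 1 = 1 ≡ 1 (mod 2).
  s_4 = 1 + 0 + 0 + 0 + 0 + 0 + 0 + 1 = 2 ≡ 0 (mod 2).
s = (1, 0, 1, 0)^T — this equals column 10 of H (binary 1010), so error is at position 10.
Correct: flip bit 10 of r = 100000010001001 to get c = 100000010101001.


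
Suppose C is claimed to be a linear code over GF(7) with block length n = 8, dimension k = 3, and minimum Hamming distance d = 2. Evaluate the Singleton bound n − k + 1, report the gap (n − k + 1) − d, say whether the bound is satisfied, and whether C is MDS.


Singleton RHS = n − k + 1 = 6, slack = 4, bound satisfied, not MDS.

Singleton bound: d ≤ n − k + 1.
Here n = 8, k = 3, so n − k + 1 = 6.
Given d = 2, check d ≤ 6: YES.
Slack = (n − k + 1) − d = 4.
The code is NOT MDS (slack = 4 > 0).
Description: the claimed parameters are [8, 3, 2]_7; such a code would be non-MDS.


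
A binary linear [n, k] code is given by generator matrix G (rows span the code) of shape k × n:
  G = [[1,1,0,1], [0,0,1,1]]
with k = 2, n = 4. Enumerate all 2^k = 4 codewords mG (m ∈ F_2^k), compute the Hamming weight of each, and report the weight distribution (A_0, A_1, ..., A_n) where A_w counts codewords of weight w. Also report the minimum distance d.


Weight distribution: A_0 = 1, A_2 = 1, A_3 = 2. Minimum distance d = 2.

Enumerate all 2^2 = 4 messages m ∈ F_2^2.
For each, compute codeword c = mG in F_2^4, then tally its weight.
  m = 00 → c = 0000, weight = 0.
  m = 10 → c = 1101, weight = 3.
  m = 01 → c = 0011, weight = 2.
  m = 11 → c = 1110, weight = 3.
Tally weights:
  weight 0: 1 codewords.
  weight 2: 1 codewords.
  weight 3: 2 codewords.
Minimum distance d = smallest w > 0 with A_w > 0 = 2.
Sanity: Σ A_w = 4 = 2^2 = 4 ✓.


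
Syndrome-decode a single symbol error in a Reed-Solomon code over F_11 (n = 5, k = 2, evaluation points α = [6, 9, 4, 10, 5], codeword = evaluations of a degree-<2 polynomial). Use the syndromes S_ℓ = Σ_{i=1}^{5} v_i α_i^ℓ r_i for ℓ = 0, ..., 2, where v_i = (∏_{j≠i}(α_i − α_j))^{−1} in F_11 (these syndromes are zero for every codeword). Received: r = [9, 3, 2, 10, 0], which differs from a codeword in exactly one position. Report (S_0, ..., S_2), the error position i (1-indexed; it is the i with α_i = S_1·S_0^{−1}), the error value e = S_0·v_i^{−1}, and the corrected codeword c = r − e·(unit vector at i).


S = (2, 9, 2), error at position 4, error magnitude e = 9, c = [9, 3, 2, 1, 0].

Step 1: column multipliers v_i = (∏_{j≠i}(α_i − α_j))^{−1} mod 11.
  i = 1 (α = 6): (6−9)(6−4)(6−10)(6−5) = (−3)·2·(−4)·1 = 24 ≡ 2, so v_1 = 2^{−1} = 6 (mod 11).
  i = 2 (α = 9): (9−6)(9−4)(9−10)(9−5) = 3·5·(−1)·4 = −60 ≡ 6, so v_2 = 6^{−1} = 2 (mod 11).
  i = 3 (α = 4): (4−6)(4−9)(4−10)(4−5) = (−2)·(−5)·(−6)·(−1) = 60 ≡ 5, so v_3 = 5^{−1} = 9 (mod 11).
  i = 4 (α = 10): (10−6)(10−9)(10−4)(10−5) = 4·1·6·5 = 120 ≡ 10, so v_4 = 10^{−1} = 10 (mod 11).
  i = 5 (α = 5): (5−6)(5−9)(5−4)(5−10) = (−1)·(−4)·1·(−5) = −20 ≡ 2, so v_5 = 2^{−1} = 6 (mod 11).
  v = [6, 2, 9, 10, 6].
Step 2: syndromes of r = [9, 3, 2, 10, 0] (all sums mod 11).
  S_0 = Σ v_i r_i = 6·9 + 2·3 + 9·2 + 10·10 + 6·0 = 178 ≡ 2.
  S_1 = Σ v_i α_i r_i = 6·6·9 + 2·9·3 + 9·4·2 + 10·10·10 + 6·5·0 = 1450 ≡ 9.
  α_i^2 mod 11 = [3, 4, 5, 1, 3].
  S_2 = Σ v_i α_i^2 r_i = 6·3·9 + 2·4·3 + 9·5·2 + 10·1·10 + 6·3·0 = 376 ≡ 2.
  S = (2, 9, 2) ≠ 0, so r is not a codeword (an error is present).
Step 3: locate the error. For a single error e at position i, S_ℓ = v_i·e·α_i^ℓ, so α_err = S_1/S_0.
  S_0^{−1} = 2^{−1} = 6 (mod 11), so α_err = 9·6 = 54 ≡ 10 = α_4. Error position i = 4.
  Consistency check: S_2/S_1 = 2·5 = 10 ≡ 10 = α_err ✓ (single-error assumption holds).
Step 4: error magnitude e = S_0/v_4 = S_0·∏_{j≠4}(α_4 − α_j) = 2·10 = 20 ≡ 9 (mod 11).
Step 5: correct position 4: c_4 = r_4 − e = 10 − 9 ≡ 1 (mod 11). Hence c = [9, 3, 2, 1, 0].
  Check: interpolating c through the α_i gives m(x) = 10 + 9·x (degree < 2) with m(α_i) = c_i for every i, so c is indeed a codeword.


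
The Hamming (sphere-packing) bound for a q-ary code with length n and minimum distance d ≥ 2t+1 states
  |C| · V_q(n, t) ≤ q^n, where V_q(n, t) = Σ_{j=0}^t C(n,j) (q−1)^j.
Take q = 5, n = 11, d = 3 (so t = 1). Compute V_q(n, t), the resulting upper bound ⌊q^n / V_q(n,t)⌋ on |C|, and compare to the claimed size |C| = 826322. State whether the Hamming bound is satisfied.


V_q(n, t) = 45, q^n = 48828125, Hamming bound = 1085069, |C| = 826322 ≤ bound (satisfied).

Step 1: Compute V_q(n, t) = Σ_{j=0}^1 C(n, j) (q−1)^j.
  j = 0: C(11,0)·(4)^0 = 1·1 = 1.
  j = 1: C(11,1)·(4)^1 = 11·4 = 44.
  V_q(n, t) = 1 + 44 = 45.
Step 2: q^n = 5^11 = 48828125.
Step 3: Hamming bound ⌊q^n / V_q(n,t)⌋ = ⌊48828125/45⌋ = 1085069.
Step 4: Compare |C| = 826322 to 1085069: satisfied.
The claimed |C| lies below the Hamming bound.


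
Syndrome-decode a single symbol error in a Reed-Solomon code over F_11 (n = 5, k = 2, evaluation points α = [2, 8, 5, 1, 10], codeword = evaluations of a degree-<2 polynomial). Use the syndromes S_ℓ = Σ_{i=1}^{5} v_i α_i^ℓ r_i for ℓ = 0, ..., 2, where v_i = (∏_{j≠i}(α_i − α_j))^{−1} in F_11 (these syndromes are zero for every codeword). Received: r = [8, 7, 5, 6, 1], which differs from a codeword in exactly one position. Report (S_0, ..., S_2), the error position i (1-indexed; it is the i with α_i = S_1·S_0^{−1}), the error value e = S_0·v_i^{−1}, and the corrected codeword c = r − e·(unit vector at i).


S = (6, 1, 2), error at position 1, error magnitude e = 5, c = [3, 7, 5, 6, 1].

Step 1: column multipliers v_i = (∏_{j≠i}(α_i − α_j))^{−1} mod 11.
  i = 1 (α = 2): (2−8)(2−5)(2−1)(2−10) = (−6)·(−3)·1·(−8) = −144 ≡ 10, so v_1 = 10^{−1} = 10 (mod 11).
  i = 2 (α = 8): (8−2)(8−5)(8−1)(8−10) = 6·3·7·(−2) = −252 ≡ 1, so v_2 = 1^{−1} = 1 (mod 11).
  i = 3 (α = 5): (5−2)(5−8)(5−1)(5−10) = 3·(−3)·4·(−5) = 180 ≡ 4, so v_3 = 4^{−1} = 3 (mod 11).
  i = 4 (α = 1): (1−2)(1−8)(1−5)(1−10) = (−1)·(−7)·(−4)·(−9) = 252 ≡ 10, so v_4 = 10^{−1} = 10 (mod 11).
  i = 5 (α = 10): (10−2)(10−8)(10−5)(10−1) = 8·2·5·9 = 720 ≡ 5, so v_5 = 5^{−1} = 9 (mod 11).
  v = [10, 1, 3, 10, 9].
Step 2: syndromes of r = [8, 7, 5, 6, 1] (all sums mod 11).
  S_0 = Σ v_i r_i = 10·8 + 1·7 + 3·5 + 10·6 + 9·1 = 171 ≡ 6.
  S_1 = Σ v_i α_i r_i = 10·2·8 + 1·8·7 + 3·5·5 + 10·1·6 + 9·10·1 = 441 ≡ 1.
  α_i^2 mod 11 = [4, 9, 3, 1, 1].
  S_2 = Σ v_i α_i^2 r_i = 10·4·8 + 1·9·7 + 3·3·5 + 10·1·6 + 9·1·1 = 497 ≡ 2.
  S = (6, 1, 2) ≠ 0, so r is not a codeword (an error is present).
Step 3: locate the error. For a single error e at position i, S_ℓ = v_i·e·α_i^ℓ, so α_err = S_1/S_0.
  S_0^{−1} = 6^{−1} = 2 (mod 11), so α_err = 1·2 = 2 ≡ 2 = α_1. Error position i = 1.
  Consistency check: S_2/S_1 = 2·1 = 2 ≡ 2 = α_err ✓ (single-error assumption holds).
Step 4: error magnitude e = S_0/v_1 = S_0·∏_{j≠1}(α_1 − α_j) = 6·10 = 60 ≡ 5 (mod 11).
Step 5: correct position 1: c_1 = r_1 − e = 8 − 5 ≡ 3 (mod 11). Hence c = [3, 7, 5, 6, 1].
  Check: interpolating c through the α_i gives m(x) = 9 + 8·x (degree < 2) with m(α_i) = c_i for every i, so c is indeed a codeword.


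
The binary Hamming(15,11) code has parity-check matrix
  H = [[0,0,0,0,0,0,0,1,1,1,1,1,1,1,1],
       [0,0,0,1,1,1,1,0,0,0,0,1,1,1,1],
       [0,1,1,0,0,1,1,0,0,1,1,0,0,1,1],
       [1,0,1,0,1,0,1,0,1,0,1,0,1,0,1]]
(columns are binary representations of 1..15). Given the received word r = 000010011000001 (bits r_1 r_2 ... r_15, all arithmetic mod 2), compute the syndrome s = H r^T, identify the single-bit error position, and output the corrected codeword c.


s = (1, 0, 1, 1)^T, error position = 11, corrected codeword c = 000010011010001

Compute s = H r^T mod 2 one row at a time:
  s_1 = 1 + 1 + 0 + 0 + 0 + 0 + 0 + 1 = 3 ≡ 1 (mod 2).
  s_2 = 0 + 1 + 0 + 0 + 0 + 0 + 0 + 1 = 2 ≡ 0 (mod 2).
  s_3 = 0 + 0 + 0 + 0 + 0 + 0 + 0 + 1 = 1 ≡ 1 (mod 2).
  s_4 = 0 + 0 + 1 + 0 + 1 + 0 + 0 + 1 = 3 ≡ 1 (mod 2).
s = (1, 0, 1, 1)^T — this equals column 11 of H (binary 1011), so error is at position 11.
Correct: flip bit 11 of r = 000010011000001 to get c = 000010011010001.


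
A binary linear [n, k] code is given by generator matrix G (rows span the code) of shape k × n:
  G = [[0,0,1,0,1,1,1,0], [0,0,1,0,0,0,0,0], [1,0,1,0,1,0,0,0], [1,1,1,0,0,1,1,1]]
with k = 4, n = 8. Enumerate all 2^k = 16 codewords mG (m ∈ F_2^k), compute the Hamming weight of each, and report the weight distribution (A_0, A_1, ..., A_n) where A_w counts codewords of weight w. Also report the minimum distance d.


Weight distribution: A_0 = 1, A_1 = 1, A_2 = 2, A_3 = 4, A_4 = 3, A_5 = 3, A_6 = 2. Minimum distance d = 1.

Enumerate all 2^4 = 16 messages m ∈ F_2^4.
For each, compute codeword c = mG in F_2^8, then tally its weight.
  m = 0000 → c = 00000000, weight = 0.
  m = 1000 → c = 00101110, weight = 4.
  m = 0100 → c = 00100000, weight = 1.
  m = 1100 → c = 00001110, weight = 3.
  m = 0010 → c = 10101000, weight = 3.
  m = 1010 → c = 10000110, weight = 3.
  m = 0110 → c = 10001000, weight = 2.
  m = 1110 → c = 10100110, weight = 4.
  m = 0001 → c = 11100111, weight = 6.
  m = 1001 → c = 11001001, weight = 4.
  m = 0101 → c = 11000111, weight = 5.
  m = 1101 → c = 11101001, weight = 5.
  m = 0011 → c = 01001111, weight = 5.
  m = 1011 → c = 01100001, weight = 3.
  m = 0111 → c = 01101111, weight = 6.
  m = 1111 → c = 01000001, weight = 2.
Tally weights:
  weight 0: 1 codewords.
  weight 1: 1 codewords.
  weight 2: 2 codewords.
  weight 3: 4 codewords.
  weight 4: 3 codewords.
  weight 5: 3 codewords.
  weight 6: 2 codewords.
Minimum distance d = smallest w > 0 with A_w > 0 = 1.
Sanity: Σ A_w = 16 = 2^4 = 16 ✓.


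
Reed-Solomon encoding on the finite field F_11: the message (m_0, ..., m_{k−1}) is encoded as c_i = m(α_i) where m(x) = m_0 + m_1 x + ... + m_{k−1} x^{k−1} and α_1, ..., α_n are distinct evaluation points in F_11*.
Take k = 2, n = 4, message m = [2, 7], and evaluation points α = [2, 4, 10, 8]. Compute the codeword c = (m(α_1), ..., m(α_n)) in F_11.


c = [5, 8, 6, 3]

Message polynomial: m(x) = 2 + 7·x (mod 11).
For each evaluation point α_i, compute m(α_i) mod 11:
  α_1 = 2: Horner steps 7 → 5, so m(2) = 5.
  α_2 = 4: Horner steps 7 → 8, so m(4) = 8.
  α_3 = 10: Horner steps 7 → 6, so m(10) = 6.
  α_4 = 8: Horner steps 7 → 3, so m(8) = 3.
Codeword c = [5, 8, 6, 3] ∈ F_11^4.


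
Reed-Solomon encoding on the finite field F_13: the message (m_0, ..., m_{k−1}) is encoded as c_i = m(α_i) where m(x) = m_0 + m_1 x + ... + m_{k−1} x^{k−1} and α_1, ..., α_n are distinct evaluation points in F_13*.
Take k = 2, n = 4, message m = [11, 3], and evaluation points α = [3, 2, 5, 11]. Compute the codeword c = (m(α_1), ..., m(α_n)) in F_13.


c = [7, 4, 0, 5]

Message polynomial: m(x) = 11 + 3·x (mod 13).
For each evaluation point α_i, compute m(α_i) mod 13:
  α_1 = 3: Horner steps 3 → 7, so m(3) = 7.
  α_2 = 2: Horner steps 3 → 4, so m(2) = 4.
  α_3 = 5: Horner steps 3 → 0, so m(5) = 0.
  α_4 = 11: Horner steps 3 → 5, so m(11) = 5.
Codeword c = [7, 4, 0, 5] ∈ F_13^4.


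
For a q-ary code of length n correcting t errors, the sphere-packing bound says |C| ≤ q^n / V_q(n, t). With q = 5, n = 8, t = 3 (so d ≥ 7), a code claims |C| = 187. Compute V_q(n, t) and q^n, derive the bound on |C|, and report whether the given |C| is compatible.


V_q(n, t) = 4065, q^n = 390625, Hamming bound = 96, |C| = 187 > bound (violated).

Step 1: Compute V_q(n, t) = Σ_{j=0}^3 C(n, j) (q−1)^j.
  j = 0: C(8,0)·(4)^0 = 1·1 = 1.
  j = 1: C(8,1)·(4)^1 = 8·4 = 32.
  j = 2: C(8,2)·(4)^2 = 28·16 = 448.
  j = 3: C(8,3)·(4)^3 = 56·64 = 3584.
  V_q(n, t) = 1 + 32 + 448 + 3584 = 4065.
Step 2: q^n = 5^8 = 390625.
Step 3: Hamming bound ⌊q^n / V_q(n,t)⌋ = ⌊390625/4065⌋ = 96.
Step 4: Compare |C| = 187 to 96: violated.
The claimed |C| lies above the Hamming bound, so no 5-ary code of length 8 with d ≥ 7 can have 187 codewords.


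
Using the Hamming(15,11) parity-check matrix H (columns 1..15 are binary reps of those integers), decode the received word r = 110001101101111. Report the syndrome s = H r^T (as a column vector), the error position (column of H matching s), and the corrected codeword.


s = (0, 0, 0, 1)^T, error position = 1, corrected codeword c = 010001101101111

Compute s = H r^T mod 2 one row at a time:
  s_1 = 0 + 1 + 1 + 0 + 1 + 1 + 1 + 1 = 6 ≡ 0 (mod 2).
  s_2 = 0 + 0 + 1 + 1 + 1 + 1 + 1 + 1 = 6 ≡ 0 (mod 2).
  s_3 = 1 + 0 + 1 + 1 + 1 + 0 + 1 + 1 = 6 ≡ 0 (mod 2).
  s_4 = 1 + 0 + 0 + 1 + 1 + 0 + 1 + 1 = 5 ≡ 1 (mod 2).
s = (0, 0, 0, 1)^T — this equals column 1 of H (binary 0001), so error is at position 1.
Correct: flip bit 1 of r = 110001101101111 to get c = 010001101101111.


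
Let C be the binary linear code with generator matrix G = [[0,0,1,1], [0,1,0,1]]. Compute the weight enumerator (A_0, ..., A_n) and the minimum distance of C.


Weight distribution: A_0 = 1, A_2 = 3. Minimum distance d = 2.

Enumerate all 2^2 = 4 messages m ∈ F_2^2.
For each, compute codeword c = mG in F_2^4, then tally its weight.
  m = 00 → c = 0000, weight = 0.
  m = 10 → c = 0011, weight = 2.
  m = 01 → c = 0101, weight = 2.
  m = 11 → c = 0110, weight = 2.
Tally weights:
  weight 0: 1 codewords.
  weight 2: 3 codewords.
Minimum distance d = smallest w > 0 with A_w > 0 = 2.
Sanity: Σ A_w = 4 = 2^2 = 4 ✓.


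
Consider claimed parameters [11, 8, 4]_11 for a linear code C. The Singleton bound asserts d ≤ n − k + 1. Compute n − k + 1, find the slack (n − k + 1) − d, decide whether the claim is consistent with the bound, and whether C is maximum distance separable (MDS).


Singleton RHS = n − k + 1 = 4, slack = 0, bound satisfied, MDS.

Singleton bound: d ≤ n − k + 1.
Here n = 11, k = 8, so n − k + 1 = 4.
Given d = 4, check d ≤ 4: YES.
Slack = (n − k + 1) − d = 0.
The code is MDS (slack = 0).
Description: the claimed parameters are [11, 8, 4]_11; such a code would be MDS (meets Singleton bound).


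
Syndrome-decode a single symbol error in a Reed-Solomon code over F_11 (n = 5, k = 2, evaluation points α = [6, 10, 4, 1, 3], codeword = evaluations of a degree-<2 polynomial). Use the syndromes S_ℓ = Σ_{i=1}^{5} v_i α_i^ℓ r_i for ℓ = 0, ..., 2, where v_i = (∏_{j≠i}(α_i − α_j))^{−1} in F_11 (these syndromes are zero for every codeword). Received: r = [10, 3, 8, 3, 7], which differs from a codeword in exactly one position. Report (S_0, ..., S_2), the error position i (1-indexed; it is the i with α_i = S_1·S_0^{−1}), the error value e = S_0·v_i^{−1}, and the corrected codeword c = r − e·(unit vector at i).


S = (7, 7, 7), error at position 4, error magnitude e = 9, c = [10, 3, 8, 5, 7].

Step 1: column multipliers v_i = (∏_{j≠i}(α_i − α_j))^{−1} mod 11.
  i = 1 (α = 6): (6−10)(6−4)(6−1)(6−3) = (−4)·2·5·3 = −120 ≡ 1, so v_1 = 1^{−1} = 1 (mod 11).
  i = 2 (α = 10): (10−6)(10−4)(10−1)(10−3) = 4·6·9·7 = 1512 ≡ 5, so v_2 = 5^{−1} = 9 (mod 11).
  i = 3 (α = 4): (4−6)(4−10)(4−1)(4−3) = (−2)·(−6)·3·1 = 36 ≡ 3, so v_3 = 3^{−1} = 4 (mod 11).
  i = 4 (α = 1): (1−6)(1−10)(1−4)(1−3) = (−5)·(−9)·(−3)·(−2) = 270 ≡ 6, so v_4 = 6^{−1} = 2 (mod 11).
  i = 5 (α = 3): (3−6)(3−10)(3−4)(3−1) = (−3)·(−7)·(−1)·2 = −42 ≡ 2, so v_5 = 2^{−1} = 6 (mod 11).
  v = [1, 9, 4, 2, 6].
Step 2: syndromes of r = [10, 3, 8, 3, 7] (all sums mod 11).
  S_0 = Σ v_i r_i = 1·10 + 9·3 + 4·8 + 2·3 + 6·7 = 117 ≡ 7.
  S_1 = Σ v_i α_i r_i = 1·6·10 + 9·10·3 + 4·4·8 + 2·1·3 + 6·3·7 = 590 ≡ 7.
  α_i^2 mod 11 = [3, 1, 5, 1, 9].
  S_2 = Σ v_i α_i^2 r_i = 1·3·10 + 9·1·3 + 4·5·8 + 2·1·3 + 6·9·7 = 601 ≡ 7.
  S = (7, 7, 7) ≠ 0, so r is not a codeword (an error is present).
Step 3: locate the error. For a single error e at position i, S_ℓ = v_i·e·α_i^ℓ, so α_err = S_1/S_0.
  S_0^{−1} = 7^{−1} = 8 (mod 11), so α_err = 7·8 = 56 ≡ 1 = α_4. Error position i = 4.
  Consistency check: S_2/S_1 = 7·8 = 56 ≡ 1 = α_err ✓ (single-error assumption holds).
Step 4: error magnitude e = S_0/v_4 = S_0·∏_{j≠4}(α_4 − α_j) = 7·6 = 42 ≡ 9 (mod 11).
Step 5: correct position 4: c_4 = r_4 − e = 3 − 9 ≡ 5 (mod 11). Hence c = [10, 3, 8, 5, 7].
  Check: interpolating c through the α_i gives m(x) = 4 + 1·x (degree < 2) with m(α_i) = c_i for every i, so c is indeed a codeword.
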